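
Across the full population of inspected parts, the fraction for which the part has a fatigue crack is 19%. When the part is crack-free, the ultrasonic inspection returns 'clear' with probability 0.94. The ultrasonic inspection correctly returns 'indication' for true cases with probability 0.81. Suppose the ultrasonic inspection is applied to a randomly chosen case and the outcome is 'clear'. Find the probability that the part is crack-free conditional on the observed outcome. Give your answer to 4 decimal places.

Let H be the event that the part has a fatigue crack. P(H) = 0.19, so P(¬H) = 0.81. With E the 'clear' result, P(E|H) = 0.19 and P(E|¬H) = 0.94.
P(E) = 0.19·0.19 + 0.94·0.81 = 0.036100 + 0.76140 = 0.79750.
By Bayes' theorem, P(H|E) = 0.036100 / 0.79750 = 0.0453. Hence P(¬H|E) = 1 − 0.0453 = 0.9547.

P(¬H | E) ≈ 0.9547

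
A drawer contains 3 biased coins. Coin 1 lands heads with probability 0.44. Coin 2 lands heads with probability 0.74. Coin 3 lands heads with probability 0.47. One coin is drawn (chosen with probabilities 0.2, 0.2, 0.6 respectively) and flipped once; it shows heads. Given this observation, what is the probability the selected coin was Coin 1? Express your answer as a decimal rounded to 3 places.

P(heads|C1) = 0.44; P(heads|C2) = 0.74; P(heads|C3) = 0.47.
Prior × likelihood for each source: 0.2·0.44=0.08800, 0.2·0.74=0.1480, 0.6·0.47=0.2820. Summing gives P(heads) = 0.51800.
P(Coin 1 | heads) = 0.08800 / 0.51800 = 0.170.

Posterior probability ≈ 0.170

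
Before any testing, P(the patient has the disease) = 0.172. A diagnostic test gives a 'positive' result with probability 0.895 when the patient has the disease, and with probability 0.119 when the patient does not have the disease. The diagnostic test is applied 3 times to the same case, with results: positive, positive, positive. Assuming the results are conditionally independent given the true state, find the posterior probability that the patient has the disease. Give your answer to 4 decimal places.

Posterior P(H) ≈ 0.9888

With H the event that the patient has the disease, the joint likelihood of the observed sequence is P(data|H) = 0.895·0.895·0.895 = 0.71692 and P(data|¬H) = 0.119·0.119·0.119 = 0.0016852.
Bayes: P(H|data) = 0.172·0.71692 / (0.172·0.71692 + 0.828·0.0016852) = 0.12331/0.12471 = 0.9888.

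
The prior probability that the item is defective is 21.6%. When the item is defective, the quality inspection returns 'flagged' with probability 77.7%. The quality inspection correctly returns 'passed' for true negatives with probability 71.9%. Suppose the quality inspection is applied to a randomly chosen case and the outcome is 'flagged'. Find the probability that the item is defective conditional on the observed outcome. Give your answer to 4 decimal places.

P(H | E) ≈ 0.4324

Write H for 'the item is defective'. Prior odds H:¬H = 0.216/0.784 = 0.27551. For the 'flagged' outcome, the likelihood ratio is 0.777/0.281 = 2.7651.
Posterior odds = 0.27551 × 2.7651 = 0.76182, so P(H|E) = 0.76182/(1+0.76182) = 0.4324.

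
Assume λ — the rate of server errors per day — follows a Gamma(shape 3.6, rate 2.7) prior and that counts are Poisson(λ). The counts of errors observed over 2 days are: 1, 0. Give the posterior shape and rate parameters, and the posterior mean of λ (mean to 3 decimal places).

Posterior: Gamma(shape=4.6, rate=4.7); mean ≈ 0.979

The Poisson likelihood adds the total count to the shape and the number of exposure periods to the rate. Here ∑xᵢ = 1 and n = 2, so shape 3.6→4.6 and rate 2.7→4.7.
E[λ | data] = 4.6/4.7 = 0.979.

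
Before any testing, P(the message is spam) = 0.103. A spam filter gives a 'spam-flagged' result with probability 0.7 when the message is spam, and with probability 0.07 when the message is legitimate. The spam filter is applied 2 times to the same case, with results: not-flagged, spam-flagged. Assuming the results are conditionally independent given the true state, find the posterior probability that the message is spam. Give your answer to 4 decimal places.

Posterior P(H) ≈ 0.2703

With H the event that the message is spam, the joint likelihood of the observed sequence is P(data|H) = 0.3·0.7 = 0.21000 and P(data|¬H) = 0.93·0.07 = 0.065100.
Bayes: P(H|data) = 0.103·0.21000 / (0.103·0.21000 + 0.897·0.065100) = 0.021630/0.080025 = 0.2703.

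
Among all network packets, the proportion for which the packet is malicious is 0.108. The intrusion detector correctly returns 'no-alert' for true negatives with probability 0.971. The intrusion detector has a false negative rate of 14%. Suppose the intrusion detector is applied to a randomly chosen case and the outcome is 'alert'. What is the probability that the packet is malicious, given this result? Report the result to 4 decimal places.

P(H | E) ≈ 0.7822

Let H be the event that the packet is malicious. P(H) = 0.108, so P(¬H) = 0.892. With E the 'alert' result, P(E|H) = 0.86 and P(E|¬H) = 0.029.
P(E) = 0.86·0.108 + 0.029·0.892 = 0.092880 + 0.025868 = 0.11875.
By Bayes' theorem, P(H|E) = 0.092880 / 0.11875 = 0.7822.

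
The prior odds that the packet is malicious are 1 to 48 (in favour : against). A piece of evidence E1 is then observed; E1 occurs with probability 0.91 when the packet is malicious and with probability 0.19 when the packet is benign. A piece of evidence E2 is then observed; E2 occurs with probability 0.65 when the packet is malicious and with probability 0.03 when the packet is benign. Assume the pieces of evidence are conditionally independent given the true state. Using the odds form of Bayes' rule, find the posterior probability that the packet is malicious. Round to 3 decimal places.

Posterior probability ≈ 0.684

Prior odds = 1/48 = 0.020833.
Likelihood ratio for E1 = 0.91/0.19 = 4.7895.
Likelihood ratio for E2 = 0.65/0.03 = 21.667.
Posterior odds = prior odds × LR₁ × LR₂ = 2.1619.
Posterior probability = odds/(1+odds) = 2.1619/3.1619 = 0.684.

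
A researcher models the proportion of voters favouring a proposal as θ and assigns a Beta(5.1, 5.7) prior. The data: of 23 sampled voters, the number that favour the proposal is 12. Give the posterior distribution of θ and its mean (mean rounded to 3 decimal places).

Posterior: Beta(17.1, 16.7); mean ≈ 0.506

The binomial likelihood is conjugate to the Beta prior: with 12 successes and 11 failures, the posterior is Beta(5.1+12, 5.7+11) = Beta(17.1, 16.7).
E[θ | data] = 17.1/(17.1+16.7) = 0.506.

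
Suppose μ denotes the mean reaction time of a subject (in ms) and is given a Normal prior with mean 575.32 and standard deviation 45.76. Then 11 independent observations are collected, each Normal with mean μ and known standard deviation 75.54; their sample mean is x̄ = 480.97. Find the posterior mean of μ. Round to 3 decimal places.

Posterior mean ≈ 499.703

Prior precision 1/τ₀² = 1/45.76² = 0.00047756; data precision n/σ² = 11/75.54² = 0.00192770.
Posterior precision = 0.00047756 + 0.00192770 = 0.00240526.
Posterior mean = (0.00047756·575.32 + 0.00192770·480.97) / 0.00240526 = 499.703.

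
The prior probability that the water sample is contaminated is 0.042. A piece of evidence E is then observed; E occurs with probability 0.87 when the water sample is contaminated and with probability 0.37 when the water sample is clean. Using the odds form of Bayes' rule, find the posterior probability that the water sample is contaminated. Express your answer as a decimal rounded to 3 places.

Prior odds = 0.042/(1−0.042) = 0.043841. In log-odds, ln(0.043841) = -3.1272.
Add log likelihood ratio: ln(2.3514) = 0.85499.
Posterior log-odds = -2.2722, so posterior odds = exp(-2.2722) = 0.10309. Converting, P(H|E) = 0.10309/1.1031 = 0.093.

Posterior probability ≈ 0.093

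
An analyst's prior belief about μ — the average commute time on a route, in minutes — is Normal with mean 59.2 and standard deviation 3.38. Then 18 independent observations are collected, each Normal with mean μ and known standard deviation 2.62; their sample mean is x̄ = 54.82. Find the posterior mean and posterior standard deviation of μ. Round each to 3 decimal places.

Posterior mean ≈ 54.961; posterior SD ≈ 0.607

With known σ, the Normal prior is conjugate. Weight on the data is w = (n/σ²)/(n/σ² + 1/τ₀²) = 2.62222/(2.62222+0.0875319) = 0.96770.
Posterior mean = w·x̄ + (1−w)·μ₀ = 0.96770·54.82 + 0.032303·59.2 = 54.961. Posterior variance = 1/(2.62222+0.0875319) = 0.369037, so SD = 0.607.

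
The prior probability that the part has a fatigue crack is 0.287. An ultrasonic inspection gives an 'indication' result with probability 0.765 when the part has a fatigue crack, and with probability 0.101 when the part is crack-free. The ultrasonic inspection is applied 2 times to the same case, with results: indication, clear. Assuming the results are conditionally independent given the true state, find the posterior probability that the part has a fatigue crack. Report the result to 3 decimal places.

Posterior P(H) ≈ 0.444

Let H be the event that the part has a fatigue crack; start with P(H) = 0.287. P('indication'|H) = 0.765, P('indication'|¬H) = 0.101.
Update on result 1 ('indication'): P(H) ← 0.765·0.2870 / (0.765·0.2870 + 0.101·0.7130) = 0.21956/0.29157 = 0.7530.
Update on result 2 ('clear'): P(H) ← 0.235·0.7530 / (0.235·0.7530 + 0.899·0.2470) = 0.17696/0.39900 = 0.4435.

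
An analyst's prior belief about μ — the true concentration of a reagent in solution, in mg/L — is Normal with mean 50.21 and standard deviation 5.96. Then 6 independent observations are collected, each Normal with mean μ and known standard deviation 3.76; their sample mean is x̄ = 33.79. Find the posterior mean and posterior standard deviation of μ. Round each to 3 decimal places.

With known σ, the Normal prior is conjugate. Weight on the data is w = (n/σ²)/(n/σ² + 1/τ₀²) = 0.424400/(0.424400+0.0281519) = 0.93779.
Posterior mean = w·x̄ + (1−w)·μ₀ = 0.93779·33.79 + 0.062207·50.21 = 34.811. Posterior variance = 1/(0.424400+0.0281519) = 2.20969, so SD = 1.487.

Posterior mean ≈ 34.811; posterior SD ≈ 1.487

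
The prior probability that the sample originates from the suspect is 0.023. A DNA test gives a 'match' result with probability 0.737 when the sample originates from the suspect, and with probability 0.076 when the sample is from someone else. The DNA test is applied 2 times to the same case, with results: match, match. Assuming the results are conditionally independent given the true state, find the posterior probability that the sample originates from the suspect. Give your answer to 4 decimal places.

Posterior P(H) ≈ 0.6888

With H the event that the sample originates from the suspect, the joint likelihood of the observed sequence is P(data|H) = 0.737·0.737 = 0.54317 and P(data|¬H) = 0.076·0.076 = 0.0057760.
Bayes: P(H|data) = 0.023·0.54317 / (0.023·0.54317 + 0.977·0.0057760) = 0.012493/0.018136 = 0.6888.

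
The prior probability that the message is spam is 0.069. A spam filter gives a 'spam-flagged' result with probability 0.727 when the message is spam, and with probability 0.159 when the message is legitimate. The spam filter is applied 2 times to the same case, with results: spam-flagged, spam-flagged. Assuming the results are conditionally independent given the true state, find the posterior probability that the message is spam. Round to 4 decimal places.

Let H be the event that the message is spam; start with P(H) = 0.069. P('spam-flagged'|H) = 0.727, P('spam-flagged'|¬H) = 0.159.
Update on result 1 ('spam-flagged'): P(H) ← 0.727·0.0690 / (0.727·0.0690 + 0.159·0.9310) = 0.050163/0.19819 = 0.2531.
Update on result 2 ('spam-flagged'): P(H) ← 0.727·0.2531 / (0.727·0.2531 + 0.159·0.7469) = 0.18401/0.30276 = 0.6078.

Posterior P(H) ≈ 0.6078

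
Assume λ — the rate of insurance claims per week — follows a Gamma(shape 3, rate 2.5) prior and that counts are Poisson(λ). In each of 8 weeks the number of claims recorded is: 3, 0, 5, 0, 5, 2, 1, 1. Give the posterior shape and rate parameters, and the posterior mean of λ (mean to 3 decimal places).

Posterior: Gamma(shape=20, rate=10.5); mean ≈ 1.905

The Poisson likelihood adds the total count to the shape and the number of exposure periods to the rate. Here ∑xᵢ = 17 and n = 8, so shape 3→20 and rate 2.5→10.5.
E[λ | data] = 20/10.5 = 1.905.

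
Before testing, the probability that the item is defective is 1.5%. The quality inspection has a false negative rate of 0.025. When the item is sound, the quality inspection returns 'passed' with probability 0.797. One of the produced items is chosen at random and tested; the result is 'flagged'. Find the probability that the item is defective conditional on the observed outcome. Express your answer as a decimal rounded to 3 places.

Write H for 'the item is defective'. Prior odds H:¬H = 0.015/0.985 = 0.015228. For the 'flagged' outcome, the likelihood ratio is 0.975/0.203 = 4.8030.
Posterior odds = 0.015228 × 4.8030 = 0.073141, so P(H|E) = 0.073141/(1+0.073141) = 0.068.

P(H | E) ≈ 0.068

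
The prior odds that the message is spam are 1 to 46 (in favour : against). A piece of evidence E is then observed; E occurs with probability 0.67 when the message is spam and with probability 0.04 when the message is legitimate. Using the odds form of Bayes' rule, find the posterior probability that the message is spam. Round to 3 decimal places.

Prior odds = 1/46 = 0.021739. In log-odds, ln(0.021739) = -3.8286.
Add log likelihood ratio: ln(16.750) = 2.8184.
Posterior log-odds = -1.0102, so posterior odds = exp(-1.0102) = 0.36413. Converting, P(H|E) = 0.36413/1.3641 = 0.267.

Posterior probability ≈ 0.267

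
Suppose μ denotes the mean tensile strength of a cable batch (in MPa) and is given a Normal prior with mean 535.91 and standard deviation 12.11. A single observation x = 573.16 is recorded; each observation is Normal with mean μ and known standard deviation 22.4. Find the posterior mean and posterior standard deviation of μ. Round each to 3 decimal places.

Posterior mean ≈ 544.335; posterior SD ≈ 10.653

With known σ, the Normal prior is conjugate. Weight on the data is w = (n/σ²)/(n/σ² + 1/τ₀²) = 0.00199298/(0.00199298+0.00681886) = 0.22617.
Posterior mean = w·x̄ + (1−w)·μ₀ = 0.22617·573.16 + 0.77383·535.91 = 544.335. Posterior variance = 1/(0.00199298+0.00681886) = 113.484, so SD = 10.653.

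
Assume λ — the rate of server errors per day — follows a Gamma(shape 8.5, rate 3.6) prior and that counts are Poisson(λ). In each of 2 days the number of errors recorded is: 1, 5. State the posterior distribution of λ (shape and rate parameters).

Posterior: Gamma(shape=14.5, rate=5.6)

The Poisson likelihood adds the total count to the shape and the number of exposure periods to the rate. Here ∑xᵢ = 6 and n = 2, so shape 8.5→14.5 and rate 3.6→5.6.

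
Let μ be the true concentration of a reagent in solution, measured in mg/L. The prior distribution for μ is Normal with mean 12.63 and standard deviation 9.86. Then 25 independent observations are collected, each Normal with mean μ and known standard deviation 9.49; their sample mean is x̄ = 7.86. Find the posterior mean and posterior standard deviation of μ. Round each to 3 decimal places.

Posterior mean ≈ 8.030; posterior SD ≈ 1.864

Prior precision 1/τ₀² = 1/9.86² = 0.0102860; data precision n/σ² = 25/9.49² = 0.277592.
Posterior precision = 0.0102860 + 0.277592 = 0.287878, giving posterior SD = 1/√0.287878 = 1.864.
Posterior mean = (0.0102860·12.63 + 0.277592·7.86) / 0.287878 = 8.030.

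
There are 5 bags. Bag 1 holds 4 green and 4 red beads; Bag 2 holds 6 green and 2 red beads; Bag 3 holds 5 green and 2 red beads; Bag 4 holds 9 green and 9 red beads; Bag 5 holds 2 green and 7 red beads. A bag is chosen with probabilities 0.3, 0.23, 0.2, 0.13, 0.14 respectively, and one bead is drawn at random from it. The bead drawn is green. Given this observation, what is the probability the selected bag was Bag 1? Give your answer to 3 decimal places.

Posterior probability ≈ 0.267

P(green|Bag 1) = 0.5; P(green|Bag 2) = 0.75; P(green|Bag 3) = 0.7143; P(green|Bag 4) = 0.5; P(green|Bag 5) = 0.2222.
Prior × likelihood for each source: 0.3·0.5=0.1500, 0.23·0.75=0.1725, 0.2·0.7143=0.1429, 0.13·0.5=0.06500, 0.14·0.2222=0.03111. Summing gives P(green) = 0.56147.
P(Bag 1 | green) = 0.1500 / 0.56147 = 0.267.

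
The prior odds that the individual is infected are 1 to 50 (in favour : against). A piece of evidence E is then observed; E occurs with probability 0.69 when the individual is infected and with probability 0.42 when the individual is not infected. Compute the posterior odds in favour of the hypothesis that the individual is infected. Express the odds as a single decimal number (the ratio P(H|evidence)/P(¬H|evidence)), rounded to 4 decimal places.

Prior odds = 1/50 = 0.020000.
Likelihood ratio for E = 0.69/0.42 = 1.6429.
Posterior odds = prior odds × LR = 0.032857.

Posterior odds ≈ 0.0329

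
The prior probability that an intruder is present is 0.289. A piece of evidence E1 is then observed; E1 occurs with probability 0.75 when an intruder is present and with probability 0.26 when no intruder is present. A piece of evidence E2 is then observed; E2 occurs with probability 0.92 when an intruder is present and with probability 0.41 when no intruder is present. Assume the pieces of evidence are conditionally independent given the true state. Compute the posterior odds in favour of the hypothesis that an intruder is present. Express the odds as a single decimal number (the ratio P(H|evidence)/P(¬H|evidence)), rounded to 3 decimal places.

Prior odds = 0.289/(1−0.289) = 0.40647. In log-odds, ln(0.40647) = -0.90025.
Add log likelihood ratios: ln(2.8846) + ln(2.2439) = 1.8676.
Posterior log-odds = 0.96736, so posterior odds = exp(0.96736) = 2.6310.

Posterior odds ≈ 2.631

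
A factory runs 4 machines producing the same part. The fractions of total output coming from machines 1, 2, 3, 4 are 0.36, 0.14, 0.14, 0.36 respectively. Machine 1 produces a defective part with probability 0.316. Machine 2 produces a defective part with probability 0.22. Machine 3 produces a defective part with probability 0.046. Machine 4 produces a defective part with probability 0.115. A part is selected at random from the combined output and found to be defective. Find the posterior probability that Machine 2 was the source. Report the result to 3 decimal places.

P(defective|M1) = 0.316; P(defective|M2) = 0.22; P(defective|M3) = 0.046; P(defective|M4) = 0.115.
Prior × likelihood for each source: 0.36·0.316=0.1138, 0.14·0.22=0.03080, 0.14·0.046=0.006440, 0.36·0.115=0.04140. Summing gives P(defective) = 0.19240.
P(Machine 2 | defective) = 0.03080 / 0.19240 = 0.160.

Posterior probability ≈ 0.160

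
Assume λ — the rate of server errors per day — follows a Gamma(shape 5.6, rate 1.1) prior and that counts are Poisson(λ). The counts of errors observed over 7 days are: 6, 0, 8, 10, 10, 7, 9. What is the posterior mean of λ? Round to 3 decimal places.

Total count ∑xᵢ = 50 over n = 7 days.
Gamma is conjugate to the Poisson likelihood: posterior is Gamma(shape = 5.6+50 = 55.6, rate = 1.1+7 = 8.1).
Posterior mean = shape/rate = 55.6/8.1 = 6.864.

Posterior mean ≈ 6.864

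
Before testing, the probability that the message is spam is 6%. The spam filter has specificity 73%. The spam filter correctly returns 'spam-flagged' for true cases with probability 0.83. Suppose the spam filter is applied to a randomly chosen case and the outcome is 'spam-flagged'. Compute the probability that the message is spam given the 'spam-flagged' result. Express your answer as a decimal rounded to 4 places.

P(H | E) ≈ 0.1640

Let H be the event that the message is spam. P(H) = 0.06, so P(¬H) = 0.94. With E the 'spam-flagged' result, P(E|H) = 0.83 and P(E|¬H) = 0.27.
P(E) = 0.83·0.06 + 0.27·0.94 = 0.049800 + 0.25380 = 0.30360.
By Bayes' theorem, P(H|E) = 0.049800 / 0.30360 = 0.1640.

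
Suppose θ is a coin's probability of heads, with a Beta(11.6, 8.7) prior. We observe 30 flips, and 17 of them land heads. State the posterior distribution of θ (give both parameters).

Observing 17 successes and 13 failures updates Beta(11.6, 8.7) by adding the success and failure counts to the two shape parameters: α = 11.6+17 = 28.6, β = 8.7+13 = 21.7.

Posterior: Beta(28.6, 21.7)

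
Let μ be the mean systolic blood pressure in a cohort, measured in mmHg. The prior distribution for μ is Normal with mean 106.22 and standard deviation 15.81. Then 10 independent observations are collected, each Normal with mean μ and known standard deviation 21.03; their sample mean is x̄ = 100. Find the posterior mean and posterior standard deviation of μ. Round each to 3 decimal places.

Posterior mean ≈ 100.935; posterior SD ≈ 6.130

Prior precision 1/τ₀² = 1/15.81² = 0.00400070; data precision n/σ² = 10/21.03² = 0.0226111.
Posterior precision = 0.00400070 + 0.0226111 = 0.0266118, giving posterior SD = 1/√0.0266118 = 6.130.
Posterior mean = (0.00400070·106.22 + 0.0226111·100) / 0.0266118 = 100.935.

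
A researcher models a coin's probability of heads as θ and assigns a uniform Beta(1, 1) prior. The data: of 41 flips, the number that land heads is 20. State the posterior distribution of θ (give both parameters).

Posterior: Beta(21, 22)

Observing 20 successes and 21 failures updates Beta(1, 1) by adding the success and failure counts to the two shape parameters: α = 1+20 = 21, β = 1+21 = 22.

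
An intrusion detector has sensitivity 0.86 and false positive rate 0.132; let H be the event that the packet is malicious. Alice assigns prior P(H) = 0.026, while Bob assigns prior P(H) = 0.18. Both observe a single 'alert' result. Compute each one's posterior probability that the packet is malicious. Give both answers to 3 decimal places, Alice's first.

P('+'|H) = 0.86, P('+'|¬H) = 0.132.
Alice: numerator 0.86·0.026 = 0.022360; evidence = 0.022360+0.132·0.974 = 0.15093; posterior = 0.148.
Bob: numerator 0.86·0.18 = 0.15480; evidence = 0.15480+0.132·0.82 = 0.26304; posterior = 0.589.

Alice: 0.148; Bob: 0.589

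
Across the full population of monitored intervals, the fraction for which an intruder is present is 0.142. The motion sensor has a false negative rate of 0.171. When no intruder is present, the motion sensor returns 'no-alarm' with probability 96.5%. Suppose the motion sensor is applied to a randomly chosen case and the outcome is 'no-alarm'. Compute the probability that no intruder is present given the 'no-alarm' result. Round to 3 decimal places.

Let H be the event that an intruder is present. P(H) = 0.142, so P(¬H) = 0.858. With E the 'no-alarm' result, P(E|H) = 0.171 and P(E|¬H) = 0.965.
P(E) = 0.171·0.142 + 0.965·0.858 = 0.024282 + 0.82797 = 0.85225.
By Bayes' theorem, P(H|E) = 0.024282 / 0.85225 = 0.028. Hence P(¬H|E) = 1 − 0.028 = 0.972.

P(¬H | E) ≈ 0.972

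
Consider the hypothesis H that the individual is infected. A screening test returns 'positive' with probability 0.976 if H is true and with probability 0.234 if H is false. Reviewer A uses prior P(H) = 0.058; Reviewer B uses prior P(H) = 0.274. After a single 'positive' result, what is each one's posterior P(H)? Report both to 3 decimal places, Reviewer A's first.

Reviewer A: 0.204; Reviewer B: 0.612

The likelihood ratio for a 'positive' result is 0.976/0.234 = 4.1709.
Reviewer A: prior odds 0.058/0.942 = 0.061571; posterior odds 0.25681; posterior probability 0.204.
Reviewer B: prior odds 0.274/0.726 = 0.37741; posterior odds 1.5742; posterior probability 0.612.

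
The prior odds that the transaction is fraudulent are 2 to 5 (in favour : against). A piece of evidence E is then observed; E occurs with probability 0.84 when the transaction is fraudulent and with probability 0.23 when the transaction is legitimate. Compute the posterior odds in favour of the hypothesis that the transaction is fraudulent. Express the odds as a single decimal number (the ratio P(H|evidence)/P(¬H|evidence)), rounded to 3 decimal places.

Prior odds = 2/5 = 0.40000. In log-odds, ln(0.40000) = -0.91629.
Add log likelihood ratio: ln(3.6522) = 1.2953.
Posterior log-odds = 0.37903, so posterior odds = exp(0.37903) = 1.4609.

Posterior odds ≈ 1.461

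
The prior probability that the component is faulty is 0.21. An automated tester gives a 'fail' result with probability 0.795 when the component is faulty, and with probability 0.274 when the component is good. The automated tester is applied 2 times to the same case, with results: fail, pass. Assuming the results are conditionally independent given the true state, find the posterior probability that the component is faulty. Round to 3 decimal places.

Posterior P(H) ≈ 0.179

Let H be the event that the component is faulty; start with P(H) = 0.21. P('fail'|H) = 0.795, P('fail'|¬H) = 0.274.
Update on result 1 ('fail'): P(H) ← 0.795·0.2100 / (0.795·0.2100 + 0.274·0.7900) = 0.16695/0.38341 = 0.4354.
Update on result 2 ('pass'): P(H) ← 0.205·0.4354 / (0.205·0.4354 + 0.726·0.5646) = 0.089264/0.49914 = 0.1788.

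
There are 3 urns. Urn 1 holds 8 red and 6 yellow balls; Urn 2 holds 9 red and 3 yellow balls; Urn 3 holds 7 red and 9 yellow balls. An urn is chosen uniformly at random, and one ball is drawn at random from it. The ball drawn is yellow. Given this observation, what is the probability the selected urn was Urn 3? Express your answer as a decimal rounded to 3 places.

Posterior probability ≈ 0.453

P(yellow|Urn 1) = 0.4286; P(yellow|Urn 2) = 0.25; P(yellow|Urn 3) = 0.5625.
Prior × likelihood for each source: 0.333333·0.4286=0.1429, 0.333333·0.25=0.08333, 0.333333·0.5625=0.1875. Summing gives P(yellow) = 0.41369.
P(Urn 3 | yellow) = 0.1875 / 0.41369 = 0.453.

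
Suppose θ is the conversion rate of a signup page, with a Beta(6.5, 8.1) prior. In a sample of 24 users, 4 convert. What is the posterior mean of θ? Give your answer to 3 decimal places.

Posterior mean ≈ 0.272

The binomial likelihood is conjugate to the Beta prior: with 4 successes and 20 failures, the posterior is Beta(6.5+4, 8.1+20) = Beta(10.5, 28.1).
E[θ | data] = 10.5/(10.5+28.1) = 0.272.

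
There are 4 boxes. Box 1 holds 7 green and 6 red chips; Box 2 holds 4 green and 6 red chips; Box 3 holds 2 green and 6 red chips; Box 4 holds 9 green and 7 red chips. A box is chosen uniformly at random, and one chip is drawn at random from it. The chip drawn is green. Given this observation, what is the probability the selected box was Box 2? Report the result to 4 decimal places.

Posterior probability ≈ 0.2284

Tabulate prior·likelihood by source: [1] prior 0.25, lik 0.5385, product 0.1346; [2] prior 0.25, lik 0.4, product 0.1000; [3] prior 0.25, lik 0.25, product 0.06250; [4] prior 0.25, lik 0.5625, product 0.1406.
Normalizing constant = 0.43774; the posterior for Box 2 is its product over the sum, 0.1000/0.43774 = 0.2284.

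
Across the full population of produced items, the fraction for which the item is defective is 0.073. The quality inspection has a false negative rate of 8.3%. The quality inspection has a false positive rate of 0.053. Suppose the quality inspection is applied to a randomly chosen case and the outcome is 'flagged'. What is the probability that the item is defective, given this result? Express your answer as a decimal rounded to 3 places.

P(H | E) ≈ 0.577

Write H for 'the item is defective'. Prior odds H:¬H = 0.073/0.927 = 0.078749. For the 'flagged' outcome, the likelihood ratio is 0.917/0.053 = 17.302.
Posterior odds = 0.078749 × 17.302 = 1.3625, so P(H|E) = 1.3625/(1+1.3625) = 0.577.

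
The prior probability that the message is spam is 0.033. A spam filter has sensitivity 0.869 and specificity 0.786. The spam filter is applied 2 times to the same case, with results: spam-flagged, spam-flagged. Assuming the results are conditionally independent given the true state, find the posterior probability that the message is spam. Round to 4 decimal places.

Let H be the event that the message is spam; start with P(H) = 0.033. P('spam-flagged'|H) = 0.869, P('spam-flagged'|¬H) = 0.214.
Update on result 1 ('spam-flagged'): P(H) ← 0.869·0.0330 / (0.869·0.0330 + 0.214·0.9670) = 0.028677/0.23561 = 0.1217.
Update on result 2 ('spam-flagged'): P(H) ← 0.869·0.1217 / (0.869·0.1217 + 0.214·0.8783) = 0.10577/0.29372 = 0.3601.

Posterior P(H) ≈ 0.3601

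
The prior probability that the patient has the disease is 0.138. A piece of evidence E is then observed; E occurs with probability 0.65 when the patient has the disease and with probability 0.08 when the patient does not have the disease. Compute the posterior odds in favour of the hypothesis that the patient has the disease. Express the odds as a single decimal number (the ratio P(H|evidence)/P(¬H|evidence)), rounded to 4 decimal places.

Posterior odds ≈ 1.3008

Prior odds = 0.138/(1−0.138) = 0.16009.
Likelihood ratio for E = 0.65/0.08 = 8.1250.
Posterior odds = prior odds × LR = 1.3008.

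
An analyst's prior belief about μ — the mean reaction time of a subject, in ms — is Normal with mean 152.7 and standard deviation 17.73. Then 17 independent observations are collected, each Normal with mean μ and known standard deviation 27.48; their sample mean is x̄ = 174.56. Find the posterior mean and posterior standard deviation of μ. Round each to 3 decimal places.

Posterior mean ≈ 171.853; posterior SD ≈ 6.239

Prior precision 1/τ₀² = 1/17.73² = 0.00318114; data precision n/σ² = 17/27.48² = 0.0225121.
Posterior precision = 0.00318114 + 0.0225121 = 0.0256932, giving posterior SD = 1/√0.0256932 = 6.239.
Posterior mean = (0.00318114·152.7 + 0.0225121·174.56) / 0.0256932 = 171.853.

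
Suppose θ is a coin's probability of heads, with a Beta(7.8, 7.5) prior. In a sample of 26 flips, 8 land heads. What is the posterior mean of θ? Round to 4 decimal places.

Posterior mean ≈ 0.3826

Observing 8 successes and 18 failures updates Beta(7.8, 7.5) by adding the success and failure counts to the two shape parameters: α = 7.8+8 = 15.8, β = 7.5+18 = 25.5.
E[θ | data] = 15.8/(15.8+25.5) = 0.3826.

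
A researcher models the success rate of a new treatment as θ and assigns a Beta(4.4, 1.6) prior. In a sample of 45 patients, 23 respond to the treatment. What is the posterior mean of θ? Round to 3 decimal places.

The binomial likelihood is conjugate to the Beta prior: with 23 successes and 22 failures, the posterior is Beta(4.4+23, 1.6+22) = Beta(27.4, 23.6).
E[θ | data] = 27.4/(27.4+23.6) = 0.537.

Posterior mean ≈ 0.537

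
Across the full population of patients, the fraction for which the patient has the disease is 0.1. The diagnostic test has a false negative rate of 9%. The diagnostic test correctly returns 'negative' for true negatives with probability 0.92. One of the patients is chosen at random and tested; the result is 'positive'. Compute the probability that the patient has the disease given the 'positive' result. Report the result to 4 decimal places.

Let H be the event that the patient has the disease. P(H) = 0.1, so P(¬H) = 0.9. With E the 'positive' result, P(E|H) = 0.91 and P(E|¬H) = 0.08.
P(E) = 0.91·0.1 + 0.08·0.9 = 0.091000 + 0.072000 = 0.16300.
By Bayes' theorem, P(H|E) = 0.091000 / 0.16300 = 0.5583.

P(H | E) ≈ 0.5583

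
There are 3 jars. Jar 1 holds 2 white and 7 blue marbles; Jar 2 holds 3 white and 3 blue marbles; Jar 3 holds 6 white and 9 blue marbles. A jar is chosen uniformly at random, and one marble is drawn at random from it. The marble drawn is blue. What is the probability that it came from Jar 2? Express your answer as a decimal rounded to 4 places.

Tabulate prior·likelihood by source: [1] prior 0.333333, lik 0.7778, product 0.2593; [2] prior 0.333333, lik 0.5, product 0.1667; [3] prior 0.333333, lik 0.6, product 0.2000.
Normalizing constant = 0.62593; the posterior for Jar 2 is its product over the sum, 0.1667/0.62593 = 0.2663.

Posterior probability ≈ 0.2663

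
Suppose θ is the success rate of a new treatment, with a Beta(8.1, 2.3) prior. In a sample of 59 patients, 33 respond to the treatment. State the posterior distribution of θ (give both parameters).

Posterior: Beta(41.1, 28.3)

The binomial likelihood is conjugate to the Beta prior: with 33 successes and 26 failures, the posterior is Beta(8.1+33, 2.3+26) = Beta(41.1, 28.3).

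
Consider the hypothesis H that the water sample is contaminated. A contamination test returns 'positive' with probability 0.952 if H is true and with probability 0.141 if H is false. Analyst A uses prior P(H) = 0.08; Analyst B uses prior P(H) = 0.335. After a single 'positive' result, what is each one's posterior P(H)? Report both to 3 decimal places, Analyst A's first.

Analyst A: 0.370; Analyst B: 0.773

P('+'|H) = 0.952, P('+'|¬H) = 0.141.
Analyst A: numerator 0.952·0.08 = 0.076160; evidence = 0.076160+0.141·0.92 = 0.20588; posterior = 0.370.
Analyst B: numerator 0.952·0.335 = 0.31892; evidence = 0.31892+0.141·0.665 = 0.41268; posterior = 0.773.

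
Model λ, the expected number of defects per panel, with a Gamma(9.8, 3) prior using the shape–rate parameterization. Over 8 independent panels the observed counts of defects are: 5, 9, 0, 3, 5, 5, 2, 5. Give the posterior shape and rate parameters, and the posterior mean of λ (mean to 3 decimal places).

The Poisson likelihood adds the total count to the shape and the number of exposure periods to the rate. Here ∑xᵢ = 34 and n = 8, so shape 9.8→43.8 and rate 3→11.
Posterior mean = shape/rate = 43.8/11 = 3.982.

Posterior: Gamma(shape=43.8, rate=11); mean ≈ 3.982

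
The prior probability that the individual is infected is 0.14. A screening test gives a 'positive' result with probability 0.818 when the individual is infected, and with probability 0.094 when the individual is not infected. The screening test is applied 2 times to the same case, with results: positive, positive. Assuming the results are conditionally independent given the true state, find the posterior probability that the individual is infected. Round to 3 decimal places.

Posterior P(H) ≈ 0.925

With H the event that the individual is infected, the joint likelihood of the observed sequence is P(data|H) = 0.818·0.818 = 0.66912 and P(data|¬H) = 0.094·0.094 = 0.0088360.
Bayes: P(H|data) = 0.14·0.66912 / (0.14·0.66912 + 0.86·0.0088360) = 0.093677/0.10128 = 0.9250.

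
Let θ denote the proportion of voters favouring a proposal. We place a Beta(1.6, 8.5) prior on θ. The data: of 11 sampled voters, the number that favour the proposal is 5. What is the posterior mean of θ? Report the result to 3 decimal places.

Posterior mean ≈ 0.313

The binomial likelihood is conjugate to the Beta prior: with 5 successes and 6 failures, the posterior is Beta(1.6+5, 8.5+6) = Beta(6.6, 14.5).
Posterior mean = α/(α+β) = 6.6/21.1 = 0.313.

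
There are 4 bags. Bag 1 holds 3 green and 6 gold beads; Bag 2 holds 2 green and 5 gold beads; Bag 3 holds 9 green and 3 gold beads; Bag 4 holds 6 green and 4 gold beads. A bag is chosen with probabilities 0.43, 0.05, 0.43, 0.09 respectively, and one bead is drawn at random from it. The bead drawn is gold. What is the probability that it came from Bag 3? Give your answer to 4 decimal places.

Posterior probability ≈ 0.2307

Tabulate prior·likelihood by source: [1] prior 0.43, lik 0.6667, product 0.2867; [2] prior 0.05, lik 0.7143, product 0.03571; [3] prior 0.43, lik 0.25, product 0.1075; [4] prior 0.09, lik 0.4, product 0.03600.
Normalizing constant = 0.46588; the posterior for Bag 3 is its product over the sum, 0.1075/0.46588 = 0.2307.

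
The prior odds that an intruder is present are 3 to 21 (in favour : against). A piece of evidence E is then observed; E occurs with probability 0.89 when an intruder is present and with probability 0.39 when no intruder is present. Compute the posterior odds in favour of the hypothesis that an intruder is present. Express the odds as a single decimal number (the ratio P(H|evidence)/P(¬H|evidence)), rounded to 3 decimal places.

Posterior odds ≈ 0.326

Prior odds = 3/21 = 0.14286.
Likelihood ratio for E = 0.89/0.39 = 2.2821.
Posterior odds = prior odds × LR = 0.32601.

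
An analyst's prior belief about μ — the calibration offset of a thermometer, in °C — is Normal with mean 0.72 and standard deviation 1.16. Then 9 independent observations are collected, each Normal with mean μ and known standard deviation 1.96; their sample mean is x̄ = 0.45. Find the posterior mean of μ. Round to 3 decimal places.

Posterior mean ≈ 0.515

With known σ, the Normal prior is conjugate. Weight on the data is w = (n/σ²)/(n/σ² + 1/τ₀²) = 2.34277/(2.34277+0.743163) = 0.75918.
Posterior mean = w·x̄ + (1−w)·μ₀ = 0.75918·0.45 + 0.24082·0.72 = 0.515.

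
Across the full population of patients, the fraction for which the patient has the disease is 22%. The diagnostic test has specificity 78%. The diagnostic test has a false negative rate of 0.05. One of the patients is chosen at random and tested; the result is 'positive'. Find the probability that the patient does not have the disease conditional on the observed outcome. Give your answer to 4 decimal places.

P(¬H | E) ≈ 0.4509

Let H be the event that the patient has the disease. P(H) = 0.22, so P(¬H) = 0.78. With E the 'positive' result, P(E|H) = 0.95 and P(E|¬H) = 0.22.
P(E) = 0.95·0.22 + 0.22·0.78 = 0.20900 + 0.17160 = 0.38060.
By Bayes' theorem, P(H|E) = 0.20900 / 0.38060 = 0.5491. Hence P(¬H|E) = 1 − 0.5491 = 0.4509.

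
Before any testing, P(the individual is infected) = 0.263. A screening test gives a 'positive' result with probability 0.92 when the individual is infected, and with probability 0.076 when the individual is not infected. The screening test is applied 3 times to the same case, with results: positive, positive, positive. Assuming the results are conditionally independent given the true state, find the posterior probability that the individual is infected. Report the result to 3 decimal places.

Posterior P(H) ≈ 0.998

Let H be the event that the individual is infected; start with P(H) = 0.263. P('positive'|H) = 0.92, P('positive'|¬H) = 0.076.
Update on result 1 ('positive'): P(H) ← 0.92·0.2630 / (0.92·0.2630 + 0.076·0.7370) = 0.24196/0.29797 = 0.8120.
Update on result 2 ('positive'): P(H) ← 0.92·0.8120 / (0.92·0.8120 + 0.076·0.1880) = 0.74706/0.76135 = 0.9812.
Update on result 3 ('positive'): P(H) ← 0.92·0.9812 / (0.92·0.9812 + 0.076·0.0188) = 0.90274/0.90416 = 0.9984.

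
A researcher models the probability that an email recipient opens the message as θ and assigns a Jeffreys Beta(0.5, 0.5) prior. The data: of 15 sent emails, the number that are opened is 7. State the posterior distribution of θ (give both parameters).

Observing 7 successes and 8 failures updates Beta(0.5, 0.5) by adding the success and failure counts to the two shape parameters: α = 0.5+7 = 7.5, β = 0.5+8 = 8.5.

Posterior: Beta(7.5, 8.5)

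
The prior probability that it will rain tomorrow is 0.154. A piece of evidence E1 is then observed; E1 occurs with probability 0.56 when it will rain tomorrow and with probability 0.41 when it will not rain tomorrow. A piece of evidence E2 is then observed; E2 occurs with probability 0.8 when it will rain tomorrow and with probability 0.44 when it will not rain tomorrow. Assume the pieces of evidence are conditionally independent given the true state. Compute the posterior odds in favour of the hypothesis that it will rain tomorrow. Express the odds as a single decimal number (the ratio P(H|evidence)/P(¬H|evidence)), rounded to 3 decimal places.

Prior odds = 0.154/(1−0.154) = 0.18203. In log-odds, ln(0.18203) = -1.7036.
Add log likelihood ratios: ln(1.3659) + ln(1.8182) = 0.90962.
Posterior log-odds = -0.79395, so posterior odds = exp(-0.79395) = 0.45206.

Posterior odds ≈ 0.452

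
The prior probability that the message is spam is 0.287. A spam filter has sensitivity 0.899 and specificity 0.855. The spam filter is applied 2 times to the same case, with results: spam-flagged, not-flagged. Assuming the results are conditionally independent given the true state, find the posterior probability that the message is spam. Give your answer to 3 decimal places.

Posterior P(H) ≈ 0.228

Let H be the event that the message is spam; start with P(H) = 0.287. P('spam-flagged'|H) = 0.899, P('spam-flagged'|¬H) = 0.145.
Update on result 1 ('spam-flagged'): P(H) ← 0.899·0.2870 / (0.899·0.2870 + 0.145·0.7130) = 0.25801/0.36140 = 0.7139.
Update on result 2 ('not-flagged'): P(H) ← 0.101·0.7139 / (0.101·0.7139 + 0.855·0.2861) = 0.072107/0.31670 = 0.2277.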